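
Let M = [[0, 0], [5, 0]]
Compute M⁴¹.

[[0, 0], [0, 0]]

M is strictly triangular, hence nilpotent: M² = 0, so M⁴¹ = 0.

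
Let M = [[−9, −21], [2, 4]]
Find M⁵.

tr M = −5 and det M = 6, so the characteristic polynomial is λ² − (−5)λ + (6) with roots −3 and −2.
Eigenvectors give P = [[−7, −3], [2, 1]] with P⁻¹ = [[−1, −3], [2, 7]], and M = P·diag(−3, −2)·P⁻¹.
Then M⁵ = P·diag(−243, −32)·P⁻¹ = [[1701, 96], [−486, −32]] · [[−1, −3], [2, 7]] = [[−1509, −4431], [422, 1234]].

[[−1509, −4431], [422, 1234]]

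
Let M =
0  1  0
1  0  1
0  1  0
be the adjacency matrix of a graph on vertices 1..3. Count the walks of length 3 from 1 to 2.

The number of length-3 walks from vertex 1 to vertex 2 is entry (1,2) of M³, where M is the adjacency matrix.
M² = [[1, 0, 1], [0, 2, 0], [1, 0, 1]]
M³ = [[0, 2, 0], [2, 0, 2], [0, 2, 0]]

2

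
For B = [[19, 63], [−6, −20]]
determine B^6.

[[−377, −1323], [126, 442]]

tr B = −1 and det B = −2, so the characteristic polynomial is λ² − (−1)λ + (−2) with roots 1 and −2.
Eigenvectors give P = [[7, −3], [−2, 1]] with P⁻¹ = [[1, 3], [2, 7]], and B = P·diag(1, −2)·P⁻¹.
Then B^6 = P·diag(1, 64)·P⁻¹ = [[7, −192], [−2, 64]] · [[1, 3], [2, 7]] = [[−377, −1323], [126, 442]].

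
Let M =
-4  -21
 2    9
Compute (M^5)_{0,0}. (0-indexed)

tr M = 5 and det M = 6, so the characteristic polynomial is λ² − (5)λ + (6) with roots 3 and 2.
Eigenvectors give P = [[3, -7], [-1, 2]] with P⁻¹ = [[-2, -7], [-1, -3]], and M = P·diag(3, 2)·P⁻¹.
Then M^5 = P·diag(243, 32)·P⁻¹ = [[729, -224], [-243, 64]] · [[-2, -7], [-1, -3]] = [[-1234, -4431], [422, 1509]].

-1234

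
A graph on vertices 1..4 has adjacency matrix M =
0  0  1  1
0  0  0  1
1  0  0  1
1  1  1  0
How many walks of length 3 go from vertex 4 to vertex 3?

4

The number of length-3 walks from vertex 4 to vertex 3 is entry (4,3) of M³, where M is the adjacency matrix.
M² = [[2, 1, 1, 1], [1, 1, 1, 0], [1, 1, 2, 1], [1, 0, 1, 3]]
M³ = [[2, 1, 3, 4], [1, 0, 1, 3], [3, 1, 2, 4], [4, 3, 4, 2]]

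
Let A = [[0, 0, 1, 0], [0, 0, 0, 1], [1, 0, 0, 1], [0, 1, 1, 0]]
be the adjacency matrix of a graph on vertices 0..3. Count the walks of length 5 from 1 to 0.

3

The number of length-5 walks from vertex 1 to vertex 0 is entry (1,0) of A⁵, where A is the adjacency matrix.
A² = [[1, 0, 0, 1], [0, 1, 1, 0], [0, 1, 2, 0], [1, 0, 0, 2]]
A³ = [[0, 1, 2, 0], [1, 0, 0, 2], [2, 0, 0, 3], [0, 2, 3, 0]]
A⁴ = [[2, 0, 0, 3], [0, 2, 3, 0], [0, 3, 5, 0], [3, 0, 0, 5]]
A⁵ = [[0, 3, 5, 0], [3, 0, 0, 5], [5, 0, 0, 8], [0, 5, 8, 0]]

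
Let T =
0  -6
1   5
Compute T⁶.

tr T = 5 and det T = 6, so the characteristic polynomial is λ² − (5)λ + (6) with roots 3 and 2.
Eigenvectors give P = [[-2, 3], [1, -1]] with P⁻¹ = [[1, 3], [1, 2]], and T = P·diag(3, 2)·P⁻¹.
Then T⁶ = P·diag(729, 64)·P⁻¹ = [[-1458, 192], [729, -64]] · [[1, 3], [1, 2]] = [[-1266, -3990], [665, 2059]].

[[-1266, -3990], [665, 2059]]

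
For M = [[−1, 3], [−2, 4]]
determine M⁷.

tr M = 3 and det M = 2, so the characteristic polynomial is λ² − (3)λ + (2) with roots 1 and 2.
Eigenvectors give P = [[−3, −1], [−2, −1]] with P⁻¹ = [[−1, 1], [2, −3]], and M = P·diag(1, 2)·P⁻¹.
Then M⁷ = P·diag(1, 128)·P⁻¹ = [[−3, −128], [−2, −128]] · [[−1, 1], [2, −3]] = [[−253, 381], [−254, 382]].

[[−253, 381], [−254, 382]]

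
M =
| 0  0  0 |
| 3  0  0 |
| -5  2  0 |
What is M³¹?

M is strictly triangular, hence nilpotent: M³ = 0, so M³¹ = 0.

[[0, 0, 0], [0, 0, 0], [0, 0, 0]]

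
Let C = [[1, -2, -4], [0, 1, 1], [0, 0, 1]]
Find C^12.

C = I + N where N = [[0, -2, -4], [0, 0, 1], [0, 0, 0]] is strictly upper-triangular, so N^3 = 0.
(I + N)^12 = I + 12·N + 66·N^2 = [[1, -24, -180], [0, 1, 12], [0, 0, 1]].

[[1, -24, -180], [0, 1, 12], [0, 0, 1]]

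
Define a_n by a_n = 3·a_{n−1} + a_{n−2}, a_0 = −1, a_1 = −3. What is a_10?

−141481

With companion matrix B = [[3, 1], [1, 0]], [a_n, a_{n−1}]ᵀ = B·[a_{n−1}, a_{n−2}]ᵀ, so [a_10, a_9]ᵀ = B⁹·[a_1, a_0]ᵀ.
B⁹ = [[42837, 12970], [12970, 3927]], giving [a_10, a_9]ᵀ = [[−141481], [−42837]].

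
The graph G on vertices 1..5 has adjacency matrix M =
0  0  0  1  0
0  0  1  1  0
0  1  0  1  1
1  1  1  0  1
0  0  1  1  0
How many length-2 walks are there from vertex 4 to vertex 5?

The number of length-2 walks from vertex 4 to vertex 5 is entry (4,5) of M², where M is the adjacency matrix.
M² = [[1, 1, 1, 0, 1], [1, 2, 1, 1, 2], [1, 1, 3, 2, 1], [0, 1, 2, 4, 1], [1, 2, 1, 1, 2]]

1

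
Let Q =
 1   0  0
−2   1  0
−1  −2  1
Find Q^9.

[[1, 0, 0], [−18, 1, 0], [135, −18, 1]]

Q = I + N where N = [[0, 0, 0], [−2, 0, 0], [−1, −2, 0]] is strictly lower-triangular, so N^3 = 0.
(I + N)^9 = I + 9·N + 36·N^2 = [[1, 0, 0], [−18, 1, 0], [135, −18, 1]].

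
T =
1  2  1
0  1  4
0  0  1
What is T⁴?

[[1, 8, 52], [0, 1, 16], [0, 0, 1]]

T = I + N where N = [[0, 2, 1], [0, 0, 4], [0, 0, 0]] is strictly upper-triangular, so N³ = 0.
(I + N)⁴ = I + 4·N + 6·N² = [[1, 8, 52], [0, 1, 16], [0, 0, 1]].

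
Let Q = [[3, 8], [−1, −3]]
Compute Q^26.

Q² = I (check: tr Q = 0 and det Q = −1), so Q^26 = I since 26 is even.

[[1, 0], [0, 1]]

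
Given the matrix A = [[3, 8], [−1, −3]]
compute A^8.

[[1, 0], [0, 1]]

A² = I (check: tr A = 0 and det A = −1), so A^8 = I since 8 is even.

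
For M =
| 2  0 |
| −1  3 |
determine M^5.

[[32, 0], [−211, 243]]

tr M = 5 and det M = 6, so the characteristic polynomial is λ² − (5)λ + (6) with roots 2 and 3.
Eigenvectors give P = [[−1, 0], [−1, 1]] with P⁻¹ = [[−1, 0], [−1, 1]], and M = P·diag(2, 3)·P⁻¹.
Then M^5 = P·diag(32, 243)·P⁻¹ = [[−32, 0], [−32, 243]] · [[−1, 0], [−1, 1]] = [[32, 0], [−211, 243]].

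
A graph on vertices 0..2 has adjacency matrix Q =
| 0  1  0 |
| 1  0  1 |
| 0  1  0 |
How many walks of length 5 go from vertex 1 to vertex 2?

4

The number of length-5 walks from vertex 1 to vertex 2 is entry (1,2) of Q⁵, where Q is the adjacency matrix.
Q² = [[1, 0, 1], [0, 2, 0], [1, 0, 1]]
Q³ = [[0, 2, 0], [2, 0, 2], [0, 2, 0]]
Q⁴ = [[2, 0, 2], [0, 4, 0], [2, 0, 2]]
Q⁵ = [[0, 4, 0], [4, 0, 4], [0, 4, 0]]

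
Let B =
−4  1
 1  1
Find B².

[[17, −3], [−3, 2]]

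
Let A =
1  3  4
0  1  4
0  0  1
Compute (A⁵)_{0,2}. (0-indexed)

140

A = I + N where N = [[0, 3, 4], [0, 0, 4], [0, 0, 0]] is strictly upper-triangular, so N³ = 0.
(I + N)⁵ = I + 5·N + 10·N² = [[1, 15, 140], [0, 1, 20], [0, 0, 1]].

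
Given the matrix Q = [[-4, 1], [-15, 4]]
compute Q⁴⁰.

Q² = I (check: tr Q = 0 and det Q = -1), so Q⁴⁰ = I since 40 is even.

[[1, 0], [0, 1]]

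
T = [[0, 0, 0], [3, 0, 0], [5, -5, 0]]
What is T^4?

T is strictly triangular, hence nilpotent: T^3 = 0, so T^4 = 0.

[[0, 0, 0], [0, 0, 0], [0, 0, 0]]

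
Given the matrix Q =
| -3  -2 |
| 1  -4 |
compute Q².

[[7, 14], [-7, 14]]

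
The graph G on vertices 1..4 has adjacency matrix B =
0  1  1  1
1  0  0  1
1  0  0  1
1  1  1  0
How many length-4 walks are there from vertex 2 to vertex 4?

9

The number of length-4 walks from vertex 2 to vertex 4 is entry (2,4) of B⁴, where B is the adjacency matrix.
B² = [[3, 1, 1, 2], [1, 2, 2, 1], [1, 2, 2, 1], [2, 1, 1, 3]]
B³ = [[4, 5, 5, 5], [5, 2, 2, 5], [5, 2, 2, 5], [5, 5, 5, 4]]
B⁴ = [[15, 9, 9, 14], [9, 10, 10, 9], [9, 10, 10, 9], [14, 9, 9, 15]]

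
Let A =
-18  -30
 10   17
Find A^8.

[[25476, 37830], [-12610, -18659]]

tr A = -1 and det A = -6, so the characteristic polynomial is λ² − (-1)λ + (-6) with roots -3 and 2.
Eigenvectors give P = [[-2, 3], [1, -2]] with P⁻¹ = [[-2, -3], [-1, -2]], and A = P·diag(-3, 2)·P⁻¹.
Then A^8 = P·diag(6561, 256)·P⁻¹ = [[-13122, 768], [6561, -512]] · [[-2, -3], [-1, -2]] = [[25476, 37830], [-12610, -18659]].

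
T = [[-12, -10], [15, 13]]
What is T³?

tr T = 1 and det T = -6, so the characteristic polynomial is λ² − (1)λ + (-6) with roots -2 and 3.
Eigenvectors give P = [[-1, -2], [1, 3]] with P⁻¹ = [[-3, -2], [1, 1]], and T = P·diag(-2, 3)·P⁻¹.
Then T³ = P·diag(-8, 27)·P⁻¹ = [[8, -54], [-8, 81]] · [[-3, -2], [1, 1]] = [[-78, -70], [105, 97]].

[[-78, -70], [105, 97]]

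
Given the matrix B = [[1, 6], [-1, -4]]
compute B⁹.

[[1021, 3066], [-511, -1534]]

tr B = -3 and det B = 2, so the characteristic polynomial is λ² − (-3)λ + (2) with roots -1 and -2.
Eigenvectors give P = [[-3, -2], [1, 1]] with P⁻¹ = [[-1, -2], [1, 3]], and B = P·diag(-1, -2)·P⁻¹.
Then B⁹ = P·diag(-1, -512)·P⁻¹ = [[3, 1024], [-1, -512]] · [[-1, -2], [1, 3]] = [[1021, 3066], [-511, -1534]].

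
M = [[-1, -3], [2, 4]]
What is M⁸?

tr M = 3 and det M = 2, so the characteristic polynomial is λ² − (3)λ + (2) with roots 1 and 2.
Eigenvectors give P = [[3, -1], [-2, 1]] with P⁻¹ = [[1, 1], [2, 3]], and M = P·diag(1, 2)·P⁻¹.
Then M⁸ = P·diag(1, 256)·P⁻¹ = [[3, -256], [-2, 256]] · [[1, 1], [2, 3]] = [[-509, -765], [510, 766]].

[[-509, -765], [510, 766]]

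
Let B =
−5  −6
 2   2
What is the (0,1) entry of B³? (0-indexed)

tr B = −3 and det B = 2, so the characteristic polynomial is λ² − (−3)λ + (2) with roots −2 and −1.
Eigenvectors give P = [[−2, −3], [1, 2]] with P⁻¹ = [[−2, −3], [1, 2]], and B = P·diag(−2, −1)·P⁻¹.
Then B³ = P·diag(−8, −1)·P⁻¹ = [[16, 3], [−8, −2]] · [[−2, −3], [1, 2]] = [[−29, −42], [14, 20]].

−42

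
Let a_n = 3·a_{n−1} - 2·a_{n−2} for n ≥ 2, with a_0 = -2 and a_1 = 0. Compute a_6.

With companion matrix Q = [[3, -2], [1, 0]], [a_n, a_{n−1}]ᵀ = Q·[a_{n−1}, a_{n−2}]ᵀ, so [a_6, a_5]ᵀ = Q⁵·[a_1, a_0]ᵀ.
Q⁵ = [[63, -62], [31, -30]], giving [a_6, a_5]ᵀ = [[124], [60]].

124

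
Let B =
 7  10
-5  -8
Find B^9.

[[20707, 40390], [-20195, -39878]]

tr B = -1 and det B = -6, so the characteristic polynomial is λ² − (-1)λ + (-6) with roots -3 and 2.
Eigenvectors give P = [[1, -2], [-1, 1]] with P⁻¹ = [[-1, -2], [-1, -1]], and B = P·diag(-3, 2)·P⁻¹.
Then B^9 = P·diag(-19683, 512)·P⁻¹ = [[-19683, -1024], [19683, 512]] · [[-1, -2], [-1, -1]] = [[20707, 40390], [-20195, -39878]].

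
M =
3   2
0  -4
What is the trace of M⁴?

M² = [[9, -2], [0, 16]]
M³ = [[27, 26], [0, -64]]
M⁴ = [[81, -50], [0, 256]]

337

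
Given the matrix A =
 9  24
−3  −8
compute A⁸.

A² = A (a projection; rank 1, trace 1), so A⁸ = A.

[[9, 24], [−3, −8]]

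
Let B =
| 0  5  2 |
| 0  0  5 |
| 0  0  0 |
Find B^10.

[[0, 0, 0], [0, 0, 0], [0, 0, 0]]

B is strictly triangular, hence nilpotent: B^3 = 0, so B^10 = 0.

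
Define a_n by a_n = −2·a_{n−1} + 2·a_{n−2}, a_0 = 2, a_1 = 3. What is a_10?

With companion matrix B = [[−2, 2], [1, 0]], [a_n, a_{n−1}]ᵀ = B·[a_{n−1}, a_{n−2}]ᵀ, so [a_10, a_9]ᵀ = B⁹·[a_1, a_0]ᵀ.
B⁹ = [[−6688, 4896], [2448, −1792]], giving [a_10, a_9]ᵀ = [[−10272], [3760]].

−10272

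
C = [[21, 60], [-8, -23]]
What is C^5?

tr C = -2 and det C = -3, so the characteristic polynomial is λ² − (-2)λ + (-3) with roots 1 and -3.
Eigenvectors give P = [[-3, 5], [1, -2]] with P⁻¹ = [[-2, -5], [-1, -3]], and C = P·diag(1, -3)·P⁻¹.
Then C^5 = P·diag(1, -243)·P⁻¹ = [[-3, -1215], [1, 486]] · [[-2, -5], [-1, -3]] = [[1221, 3660], [-488, -1463]].

[[1221, 3660], [-488, -1463]]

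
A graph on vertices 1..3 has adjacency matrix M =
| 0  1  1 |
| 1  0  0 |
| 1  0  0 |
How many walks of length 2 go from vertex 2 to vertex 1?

0

The number of length-2 walks from vertex 2 to vertex 1 is entry (2,1) of M², where M is the adjacency matrix.
M² = [[2, 0, 0], [0, 1, 1], [0, 1, 1]]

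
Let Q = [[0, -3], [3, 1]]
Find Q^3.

Q^2 = [[-9, -3], [3, -8]]
Q^3 = [[-9, 24], [-24, -17]]

[[-9, 24], [-24, -17]]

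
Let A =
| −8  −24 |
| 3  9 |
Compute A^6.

A² = A (a projection; rank 1, trace 1), so A^6 = A.

[[−8, −24], [3, 9]]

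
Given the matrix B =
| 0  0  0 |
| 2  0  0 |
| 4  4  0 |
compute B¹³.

B is strictly triangular, hence nilpotent: B³ = 0, so B¹³ = 0.

[[0, 0, 0], [0, 0, 0], [0, 0, 0]]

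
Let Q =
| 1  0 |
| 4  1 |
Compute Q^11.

Q = I + N where N = [[0, 0], [4, 0]] is strictly lower-triangular, so N^2 = 0.
(I + N)^11 = I + 11·N = [[1, 0], [44, 1]].

[[1, 0], [44, 1]]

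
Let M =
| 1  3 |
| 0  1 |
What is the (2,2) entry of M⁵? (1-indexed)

M = I + N where N = [[0, 3], [0, 0]] is strictly upper-triangular, so N² = 0.
(I + N)⁵ = I + 5·N = [[1, 15], [0, 1]].

1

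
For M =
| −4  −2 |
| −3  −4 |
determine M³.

M² = [[22, 16], [24, 22]]
M³ = [[−136, −108], [−162, −136]]

[[−136, −108], [−162, −136]]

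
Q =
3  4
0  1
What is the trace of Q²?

10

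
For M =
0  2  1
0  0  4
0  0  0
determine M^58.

[[0, 0, 0], [0, 0, 0], [0, 0, 0]]

M is strictly triangular, hence nilpotent: M^3 = 0, so M^58 = 0.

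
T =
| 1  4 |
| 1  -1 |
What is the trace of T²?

10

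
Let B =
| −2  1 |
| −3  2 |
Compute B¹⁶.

[[1, 0], [0, 1]]

B² = I (check: tr B = 0 and det B = −1), so B¹⁶ = I since 16 is even.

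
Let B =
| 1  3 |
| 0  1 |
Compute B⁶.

B = I + N where N = [[0, 3], [0, 0]] is strictly upper-triangular, so N² = 0.
(I + N)⁶ = I + 6·N = [[1, 18], [0, 1]].

[[1, 18], [0, 1]]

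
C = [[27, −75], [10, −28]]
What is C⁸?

[[−31269, 94575], [−12610, 38086]]

tr C = −1 and det C = −6, so the characteristic polynomial is λ² − (−1)λ + (−6) with roots −3 and 2.
Eigenvectors give P = [[−5, 3], [−2, 1]] with P⁻¹ = [[1, −3], [2, −5]], and C = P·diag(−3, 2)·P⁻¹.
Then C⁸ = P·diag(6561, 256)·P⁻¹ = [[−32805, 768], [−13122, 256]] · [[1, −3], [2, −5]] = [[−31269, 94575], [−12610, 38086]].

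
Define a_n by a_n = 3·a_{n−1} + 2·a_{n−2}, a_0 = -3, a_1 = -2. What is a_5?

-512

With companion matrix B = [[3, 2], [1, 0]], [a_n, a_{n−1}]ᵀ = B·[a_{n−1}, a_{n−2}]ᵀ, so [a_5, a_4]ᵀ = B^4·[a_1, a_0]ᵀ.
B^4 = [[139, 78], [39, 22]], giving [a_5, a_4]ᵀ = [[-512], [-144]].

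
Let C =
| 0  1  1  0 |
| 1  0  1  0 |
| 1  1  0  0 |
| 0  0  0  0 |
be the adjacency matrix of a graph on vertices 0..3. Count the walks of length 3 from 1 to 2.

The number of length-3 walks from vertex 1 to vertex 2 is entry (1,2) of C³, where C is the adjacency matrix.
C² = [[2, 1, 1, 0], [1, 2, 1, 0], [1, 1, 2, 0], [0, 0, 0, 0]]
C³ = [[2, 3, 3, 0], [3, 2, 3, 0], [3, 3, 2, 0], [0, 0, 0, 0]]

3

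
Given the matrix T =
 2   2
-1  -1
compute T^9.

T² = T (a projection; rank 1, trace 1), so T^9 = T.

[[2, 2], [-1, -1]]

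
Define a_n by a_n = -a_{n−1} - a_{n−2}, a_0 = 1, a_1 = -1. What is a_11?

0

With companion matrix M = [[-1, -1], [1, 0]], [a_n, a_{n−1}]ᵀ = M·[a_{n−1}, a_{n−2}]ᵀ, so [a_11, a_10]ᵀ = M¹⁰·[a_1, a_0]ᵀ.
M¹⁰ = [[-1, -1], [1, 0]], giving [a_11, a_10]ᵀ = [[0], [-1]].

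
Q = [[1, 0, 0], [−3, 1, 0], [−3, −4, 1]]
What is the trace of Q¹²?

3

Q = I + N where N = [[0, 0, 0], [−3, 0, 0], [−3, −4, 0]] is strictly lower-triangular, so N³ = 0.
(I + N)¹² = I + 12·N + 66·N² = [[1, 0, 0], [−36, 1, 0], [756, −48, 1]].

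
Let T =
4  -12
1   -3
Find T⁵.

T² = T (a projection; rank 1, trace 1), so T⁵ = T.

[[4, -12], [1, -3]]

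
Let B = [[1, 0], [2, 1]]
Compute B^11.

[[1, 0], [22, 1]]

B = I + N where N = [[0, 0], [2, 0]] is strictly lower-triangular, so N^2 = 0.
(I + N)^11 = I + 11·N = [[1, 0], [22, 1]].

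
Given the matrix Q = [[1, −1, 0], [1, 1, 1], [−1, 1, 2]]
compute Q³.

[[−1, −3, −4], [−1, 3, 7], [−3, 11, 14]]

Q² = [[0, −2, −1], [1, 1, 3], [−2, 4, 5]]
Q³ = [[−1, −3, −4], [−1, 3, 7], [−3, 11, 14]]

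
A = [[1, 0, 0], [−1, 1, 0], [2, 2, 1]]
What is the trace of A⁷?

A = I + N where N = [[0, 0, 0], [−1, 0, 0], [2, 2, 0]] is strictly lower-triangular, so N³ = 0.
(I + N)⁷ = I + 7·N + 21·N² = [[1, 0, 0], [−7, 1, 0], [−28, 14, 1]].

3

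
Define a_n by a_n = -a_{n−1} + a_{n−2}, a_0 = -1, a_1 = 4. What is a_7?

60

With companion matrix Q = [[-1, 1], [1, 0]], [a_n, a_{n−1}]ᵀ = Q·[a_{n−1}, a_{n−2}]ᵀ, so [a_7, a_6]ᵀ = Q^6·[a_1, a_0]ᵀ.
Q^6 = [[13, -8], [-8, 5]], giving [a_7, a_6]ᵀ = [[60], [-37]].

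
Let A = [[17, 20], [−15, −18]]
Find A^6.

[[−1931, −2660], [1995, 2724]]

tr A = −1 and det A = −6, so the characteristic polynomial is λ² − (−1)λ + (−6) with roots 2 and −3.
Eigenvectors give P = [[4, 1], [−3, −1]] with P⁻¹ = [[1, 1], [−3, −4]], and A = P·diag(2, −3)·P⁻¹.
Then A^6 = P·diag(64, 729)·P⁻¹ = [[256, 729], [−192, −729]] · [[1, 1], [−3, −4]] = [[−1931, −2660], [1995, 2724]].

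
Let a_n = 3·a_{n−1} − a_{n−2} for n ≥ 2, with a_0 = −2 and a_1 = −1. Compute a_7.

−89

With companion matrix M = [[3, −1], [1, 0]], [a_n, a_{n−1}]ᵀ = M·[a_{n−1}, a_{n−2}]ᵀ, so [a_7, a_6]ᵀ = M^6·[a_1, a_0]ᵀ.
M^6 = [[377, −144], [144, −55]], giving [a_7, a_6]ᵀ = [[−89], [−34]].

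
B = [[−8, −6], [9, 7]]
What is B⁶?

tr B = −1 and det B = −2, so the characteristic polynomial is λ² − (−1)λ + (−2) with roots 1 and −2.
Eigenvectors give P = [[−2, −1], [3, 1]] with P⁻¹ = [[1, 1], [−3, −2]], and B = P·diag(1, −2)·P⁻¹.
Then B⁶ = P·diag(1, 64)·P⁻¹ = [[−2, −64], [3, 64]] · [[1, 1], [−3, −2]] = [[190, 126], [−189, −125]].

[[190, 126], [−189, −125]]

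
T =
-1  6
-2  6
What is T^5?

[[-601, 1266], [-422, 876]]

tr T = 5 and det T = 6, so the characteristic polynomial is λ² − (5)λ + (6) with roots 3 and 2.
Eigenvectors give P = [[-3, 2], [-2, 1]] with P⁻¹ = [[1, -2], [2, -3]], and T = P·diag(3, 2)·P⁻¹.
Then T^5 = P·diag(243, 32)·P⁻¹ = [[-729, 64], [-486, 32]] · [[1, -2], [2, -3]] = [[-601, 1266], [-422, 876]].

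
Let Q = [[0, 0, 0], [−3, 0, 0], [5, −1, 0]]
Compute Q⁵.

[[0, 0, 0], [0, 0, 0], [0, 0, 0]]

Q is strictly triangular, hence nilpotent: Q³ = 0, so Q⁵ = 0.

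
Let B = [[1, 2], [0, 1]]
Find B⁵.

[[1, 10], [0, 1]]

B = I + N where N = [[0, 2], [0, 0]] is strictly upper-triangular, so N² = 0.
(I + N)⁵ = I + 5·N = [[1, 10], [0, 1]].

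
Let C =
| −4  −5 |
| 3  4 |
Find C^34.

[[1, 0], [0, 1]]

C² = I (check: tr C = 0 and det C = −1), so C^34 = I since 34 is even.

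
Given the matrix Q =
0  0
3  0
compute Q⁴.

[[0, 0], [0, 0]]

Q is strictly triangular, hence nilpotent: Q² = 0, so Q⁴ = 0.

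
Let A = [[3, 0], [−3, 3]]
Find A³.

[[27, 0], [−81, 27]]

A² = [[9, 0], [−18, 9]]
A³ = [[27, 0], [−81, 27]]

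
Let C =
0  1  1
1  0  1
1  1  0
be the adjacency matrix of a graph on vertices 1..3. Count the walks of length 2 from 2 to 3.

1

The number of length-2 walks from vertex 2 to vertex 3 is entry (2,3) of C², where C is the adjacency matrix.
C² = [[2, 1, 1], [1, 2, 1], [1, 1, 2]]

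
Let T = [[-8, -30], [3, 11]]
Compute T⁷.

tr T = 3 and det T = 2, so the characteristic polynomial is λ² − (3)λ + (2) with roots 1 and 2.
Eigenvectors give P = [[10, 3], [-3, -1]] with P⁻¹ = [[1, 3], [-3, -10]], and T = P·diag(1, 2)·P⁻¹.
Then T⁷ = P·diag(1, 128)·P⁻¹ = [[10, 384], [-3, -128]] · [[1, 3], [-3, -10]] = [[-1142, -3810], [381, 1271]].

[[-1142, -3810], [381, 1271]]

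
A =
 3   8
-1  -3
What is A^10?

[[1, 0], [0, 1]]

A² = I (check: tr A = 0 and det A = -1), so A^10 = I since 10 is even.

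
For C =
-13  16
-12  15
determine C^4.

[[-239, 320], [-240, 321]]

tr C = 2 and det C = -3, so the characteristic polynomial is λ² − (2)λ + (-3) with roots -1 and 3.
Eigenvectors give P = [[4, 1], [3, 1]] with P⁻¹ = [[1, -1], [-3, 4]], and C = P·diag(-1, 3)·P⁻¹.
Then C^4 = P·diag(1, 81)·P⁻¹ = [[4, 81], [3, 81]] · [[1, -1], [-3, 4]] = [[-239, 320], [-240, 321]].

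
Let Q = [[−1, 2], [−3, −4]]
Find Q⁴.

Q² = [[−5, −10], [15, 10]]
Q³ = [[35, 30], [−45, −10]]
Q⁴ = [[−125, −50], [75, −50]]

[[−125, −50], [75, −50]]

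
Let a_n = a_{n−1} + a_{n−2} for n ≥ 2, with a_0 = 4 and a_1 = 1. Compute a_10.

With companion matrix A = [[1, 1], [1, 0]], [a_n, a_{n−1}]ᵀ = A·[a_{n−1}, a_{n−2}]ᵀ, so [a_10, a_9]ᵀ = A⁹·[a_1, a_0]ᵀ.
A⁹ = [[55, 34], [34, 21]], giving [a_10, a_9]ᵀ = [[191], [118]].

191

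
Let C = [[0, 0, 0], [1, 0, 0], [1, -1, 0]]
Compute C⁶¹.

[[0, 0, 0], [0, 0, 0], [0, 0, 0]]

C is strictly triangular, hence nilpotent: C³ = 0, so C⁶¹ = 0.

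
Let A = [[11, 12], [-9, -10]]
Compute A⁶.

[[253, 252], [-189, -188]]

tr A = 1 and det A = -2, so the characteristic polynomial is λ² − (1)λ + (-2) with roots 2 and -1.
Eigenvectors give P = [[4, -1], [-3, 1]] with P⁻¹ = [[1, 1], [3, 4]], and A = P·diag(2, -1)·P⁻¹.
Then A⁶ = P·diag(64, 1)·P⁻¹ = [[256, -1], [-192, 1]] · [[1, 1], [3, 4]] = [[253, 252], [-189, -188]].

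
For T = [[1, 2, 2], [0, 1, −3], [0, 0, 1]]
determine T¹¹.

[[1, 22, −308], [0, 1, −33], [0, 0, 1]]

T = I + N where N = [[0, 2, 2], [0, 0, −3], [0, 0, 0]] is strictly upper-triangular, so N³ = 0.
(I + N)¹¹ = I + 11·N + 55·N² = [[1, 22, −308], [0, 1, −33], [0, 0, 1]].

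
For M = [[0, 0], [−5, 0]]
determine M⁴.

[[0, 0], [0, 0]]

M is strictly triangular, hence nilpotent: M² = 0, so M⁴ = 0.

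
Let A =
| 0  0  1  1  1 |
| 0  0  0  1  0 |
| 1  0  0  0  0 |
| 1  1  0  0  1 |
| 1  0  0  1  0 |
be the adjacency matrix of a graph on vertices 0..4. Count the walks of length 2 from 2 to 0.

0

The number of length-2 walks from vertex 2 to vertex 0 is entry (2,0) of A², where A is the adjacency matrix.
A² = [[3, 1, 0, 1, 1], [1, 1, 0, 0, 1], [0, 0, 1, 1, 1], [1, 0, 1, 3, 1], [1, 1, 1, 1, 2]]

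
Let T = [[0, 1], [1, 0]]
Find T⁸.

T² = I (check: tr T = 0 and det T = −1), so T⁸ = I since 8 is even.

[[1, 0], [0, 1]]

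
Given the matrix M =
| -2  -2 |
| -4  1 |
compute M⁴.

[[152, 42], [84, 89]]

M² = [[12, 2], [4, 9]]
M³ = [[-32, -22], [-44, 1]]
M⁴ = [[152, 42], [84, 89]]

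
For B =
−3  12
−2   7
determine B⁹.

[[−39363, 118092], [−19682, 59047]]

tr B = 4 and det B = 3, so the characteristic polynomial is λ² − (4)λ + (3) with roots 1 and 3.
Eigenvectors give P = [[3, −2], [1, −1]] with P⁻¹ = [[1, −2], [1, −3]], and B = P·diag(1, 3)·P⁻¹.
Then B⁹ = P·diag(1, 19683)·P⁻¹ = [[3, −39366], [1, −19683]] · [[1, −2], [1, −3]] = [[−39363, 118092], [−19682, 59047]].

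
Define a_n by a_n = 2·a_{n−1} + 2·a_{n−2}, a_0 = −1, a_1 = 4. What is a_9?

With companion matrix Q = [[2, 2], [1, 0]], [a_n, a_{n−1}]ᵀ = Q·[a_{n−1}, a_{n−2}]ᵀ, so [a_9, a_8]ᵀ = Q⁸·[a_1, a_0]ᵀ.
Q⁸ = [[2448, 1792], [896, 656]], giving [a_9, a_8]ᵀ = [[8000], [2928]].

8000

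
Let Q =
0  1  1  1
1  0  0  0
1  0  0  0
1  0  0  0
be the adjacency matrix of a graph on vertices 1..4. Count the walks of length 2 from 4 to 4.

The number of length-2 walks from vertex 4 to vertex 4 is entry (4,4) of Q², where Q is the adjacency matrix.
Q² = [[3, 0, 0, 0], [0, 1, 1, 1], [0, 1, 1, 1], [0, 1, 1, 1]]

1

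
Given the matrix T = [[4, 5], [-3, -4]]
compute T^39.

T² = I (check: tr T = 0 and det T = -1), so T^39 = T since 39 is odd.

[[4, 5], [-3, -4]]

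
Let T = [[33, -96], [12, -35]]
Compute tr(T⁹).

tr T = -2 and det T = -3, so the characteristic polynomial is λ² − (-2)λ + (-3) with roots -3 and 1.
Eigenvectors give P = [[-8, 3], [-3, 1]] with P⁻¹ = [[1, -3], [3, -8]], and T = P·diag(-3, 1)·P⁻¹.
Then T⁹ = P·diag(-19683, 1)·P⁻¹ = [[157464, 3], [59049, 1]] · [[1, -3], [3, -8]] = [[157473, -472416], [59052, -177155]].

-19682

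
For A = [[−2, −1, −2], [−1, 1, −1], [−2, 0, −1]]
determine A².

[[9, 1, 7], [3, 2, 2], [6, 2, 5]]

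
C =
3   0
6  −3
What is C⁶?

[[729, 0], [0, 729]]

tr C = 0 and det C = −9, so the characteristic polynomial is λ² − (0)λ + (−9) with roots 3 and −3.
Eigenvectors give P = [[1, 0], [1, −1]] with P⁻¹ = [[1, 0], [1, −1]], and C = P·diag(3, −3)·P⁻¹.
Then C⁶ = P·diag(729, 729)·P⁻¹ = [[729, 0], [729, −729]] · [[1, 0], [1, −1]] = [[729, 0], [0, 729]].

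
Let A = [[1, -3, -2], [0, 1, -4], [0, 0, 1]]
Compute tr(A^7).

3

A = I + N where N = [[0, -3, -2], [0, 0, -4], [0, 0, 0]] is strictly upper-triangular, so N^3 = 0.
(I + N)^7 = I + 7·N + 21·N^2 = [[1, -21, 238], [0, 1, -28], [0, 0, 1]].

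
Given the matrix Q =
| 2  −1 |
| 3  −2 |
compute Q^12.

[[1, 0], [0, 1]]

Q² = I (check: tr Q = 0 and det Q = −1), so Q^12 = I since 12 is even.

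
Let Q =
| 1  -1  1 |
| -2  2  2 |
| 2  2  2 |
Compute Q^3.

[[9, -5, 5], [-10, 34, 30], [10, 30, 34]]

Q^2 = [[5, -1, 1], [-2, 10, 6], [2, 6, 10]]
Q^3 = [[9, -5, 5], [-10, 34, 30], [10, 30, 34]]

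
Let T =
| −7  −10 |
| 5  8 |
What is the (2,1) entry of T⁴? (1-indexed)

tr T = 1 and det T = −6, so the characteristic polynomial is λ² − (1)λ + (−6) with roots −2 and 3.
Eigenvectors give P = [[2, −1], [−1, 1]] with P⁻¹ = [[1, 1], [1, 2]], and T = P·diag(−2, 3)·P⁻¹.
Then T⁴ = P·diag(16, 81)·P⁻¹ = [[32, −81], [−16, 81]] · [[1, 1], [1, 2]] = [[−49, −130], [65, 146]].

65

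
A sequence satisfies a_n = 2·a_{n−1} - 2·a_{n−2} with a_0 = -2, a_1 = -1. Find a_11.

With companion matrix T = [[2, -2], [1, 0]], [a_n, a_{n−1}]ᵀ = T·[a_{n−1}, a_{n−2}]ᵀ, so [a_11, a_10]ᵀ = T^10·[a_1, a_0]ᵀ.
T^10 = [[32, -64], [32, -32]], giving [a_11, a_10]ᵀ = [[96], [32]].

96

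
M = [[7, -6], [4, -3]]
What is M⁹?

tr M = 4 and det M = 3, so the characteristic polynomial is λ² − (4)λ + (3) with roots 3 and 1.
Eigenvectors give P = [[-3, -1], [-2, -1]] with P⁻¹ = [[-1, 1], [2, -3]], and M = P·diag(3, 1)·P⁻¹.
Then M⁹ = P·diag(19683, 1)·P⁻¹ = [[-59049, -1], [-39366, -1]] · [[-1, 1], [2, -3]] = [[59047, -59046], [39364, -39363]].

[[59047, -59046], [39364, -39363]]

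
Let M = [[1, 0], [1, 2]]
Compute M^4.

[[1, 0], [15, 16]]

tr M = 3 and det M = 2, so the characteristic polynomial is λ² − (3)λ + (2) with roots 1 and 2.
Eigenvectors give P = [[-1, 0], [1, 1]] with P⁻¹ = [[-1, 0], [1, 1]], and M = P·diag(1, 2)·P⁻¹.
Then M^4 = P·diag(1, 16)·P⁻¹ = [[-1, 0], [1, 16]] · [[-1, 0], [1, 1]] = [[1, 0], [15, 16]].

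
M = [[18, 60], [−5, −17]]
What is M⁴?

[[276, 780], [−65, −179]]

tr M = 1 and det M = −6, so the characteristic polynomial is λ² − (1)λ + (−6) with roots 3 and −2.
Eigenvectors give P = [[−4, 3], [1, −1]] with P⁻¹ = [[−1, −3], [−1, −4]], and M = P·diag(3, −2)·P⁻¹.
Then M⁴ = P·diag(81, 16)·P⁻¹ = [[−324, 48], [81, −16]] · [[−1, −3], [−1, −4]] = [[276, 780], [−65, −179]].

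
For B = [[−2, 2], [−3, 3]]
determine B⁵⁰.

B² = B (a projection; rank 1, trace 1), so B⁵⁰ = B.

[[−2, 2], [−3, 3]]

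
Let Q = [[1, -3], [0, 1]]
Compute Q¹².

[[1, -36], [0, 1]]

Q = I + N where N = [[0, -3], [0, 0]] is strictly upper-triangular, so N² = 0.
(I + N)¹² = I + 12·N = [[1, -36], [0, 1]].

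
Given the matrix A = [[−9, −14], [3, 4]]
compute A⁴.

[[471, 910], [−195, −374]]

tr A = −5 and det A = 6, so the characteristic polynomial is λ² − (−5)λ + (6) with roots −3 and −2.
Eigenvectors give P = [[7, −2], [−3, 1]] with P⁻¹ = [[1, 2], [3, 7]], and A = P·diag(−3, −2)·P⁻¹.
Then A⁴ = P·diag(81, 16)·P⁻¹ = [[567, −32], [−243, 16]] · [[1, 2], [3, 7]] = [[471, 910], [−195, −374]].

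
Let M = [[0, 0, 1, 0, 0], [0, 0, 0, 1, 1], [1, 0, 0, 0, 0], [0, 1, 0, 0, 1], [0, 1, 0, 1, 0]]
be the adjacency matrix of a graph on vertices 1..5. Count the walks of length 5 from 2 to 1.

0

The number of length-5 walks from vertex 2 to vertex 1 is entry (2,1) of M⁵, where M is the adjacency matrix.
M² = [[1, 0, 0, 0, 0], [0, 2, 0, 1, 1], [0, 0, 1, 0, 0], [0, 1, 0, 2, 1], [0, 1, 0, 1, 2]]
M³ = [[0, 0, 1, 0, 0], [0, 2, 0, 3, 3], [1, 0, 0, 0, 0], [0, 3, 0, 2, 3], [0, 3, 0, 3, 2]]
M⁴ = [[1, 0, 0, 0, 0], [0, 6, 0, 5, 5], [0, 0, 1, 0, 0], [0, 5, 0, 6, 5], [0, 5, 0, 5, 6]]
M⁵ = [[0, 0, 1, 0, 0], [0, 10, 0, 11, 11], [1, 0, 0, 0, 0], [0, 11, 0, 10, 11], [0, 11, 0, 11, 10]]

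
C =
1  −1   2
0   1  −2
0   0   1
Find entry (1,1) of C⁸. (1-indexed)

C = I + N where N = [[0, −1, 2], [0, 0, −2], [0, 0, 0]] is strictly upper-triangular, so N³ = 0.
(I + N)⁸ = I + 8·N + 28·N² = [[1, −8, 72], [0, 1, −16], [0, 0, 1]].

1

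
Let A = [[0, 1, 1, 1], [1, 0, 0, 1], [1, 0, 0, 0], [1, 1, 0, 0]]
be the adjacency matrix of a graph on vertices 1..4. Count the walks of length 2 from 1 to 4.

The number of length-2 walks from vertex 1 to vertex 4 is entry (1,4) of A^2, where A is the adjacency matrix.
A^2 = [[3, 1, 0, 1], [1, 2, 1, 1], [0, 1, 1, 1], [1, 1, 1, 2]]

1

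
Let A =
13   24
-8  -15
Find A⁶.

[[-2183, -4368], [1456, 2913]]

tr A = -2 and det A = -3, so the characteristic polynomial is λ² − (-2)λ + (-3) with roots -3 and 1.
Eigenvectors give P = [[-3, -2], [2, 1]] with P⁻¹ = [[1, 2], [-2, -3]], and A = P·diag(-3, 1)·P⁻¹.
Then A⁶ = P·diag(729, 1)·P⁻¹ = [[-2187, -2], [1458, 1]] · [[1, 2], [-2, -3]] = [[-2183, -4368], [1456, 2913]].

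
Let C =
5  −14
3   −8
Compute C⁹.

[[3065, −7154], [1533, −3578]]

tr C = −3 and det C = 2, so the characteristic polynomial is λ² − (−3)λ + (2) with roots −1 and −2.
Eigenvectors give P = [[7, 2], [3, 1]] with P⁻¹ = [[1, −2], [−3, 7]], and C = P·diag(−1, −2)·P⁻¹.
Then C⁹ = P·diag(−1, −512)·P⁻¹ = [[−7, −1024], [−3, −512]] · [[1, −2], [−3, 7]] = [[3065, −7154], [1533, −3578]].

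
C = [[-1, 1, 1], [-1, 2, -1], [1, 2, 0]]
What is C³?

C² = [[1, 3, -2], [-2, 1, -3], [-3, 5, -1]]
C³ = [[-6, 3, -2], [-2, -6, -3], [-3, 5, -8]]

[[-6, 3, -2], [-2, -6, -3], [-3, 5, -8]]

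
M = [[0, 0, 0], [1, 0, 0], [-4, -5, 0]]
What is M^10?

[[0, 0, 0], [0, 0, 0], [0, 0, 0]]

M is strictly triangular, hence nilpotent: M^3 = 0, so M^10 = 0.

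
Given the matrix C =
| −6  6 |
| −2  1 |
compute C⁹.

[[−77196, 115026], [−38342, 57001]]

tr C = −5 and det C = 6, so the characteristic polynomial is λ² − (−5)λ + (6) with roots −2 and −3.
Eigenvectors give P = [[−3, 2], [−2, 1]] with P⁻¹ = [[1, −2], [2, −3]], and C = P·diag(−2, −3)·P⁻¹.
Then C⁹ = P·diag(−512, −19683)·P⁻¹ = [[1536, −39366], [1024, −19683]] · [[1, −2], [2, −3]] = [[−77196, 115026], [−38342, 57001]].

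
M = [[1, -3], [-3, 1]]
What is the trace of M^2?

20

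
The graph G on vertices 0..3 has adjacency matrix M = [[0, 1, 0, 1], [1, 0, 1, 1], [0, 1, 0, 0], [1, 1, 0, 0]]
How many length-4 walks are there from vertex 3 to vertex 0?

The number of length-4 walks from vertex 3 to vertex 0 is entry (3,0) of M^4, where M is the adjacency matrix.
M^2 = [[2, 1, 1, 1], [1, 3, 0, 1], [1, 0, 1, 1], [1, 1, 1, 2]]
M^3 = [[2, 4, 1, 3], [4, 2, 3, 4], [1, 3, 0, 1], [3, 4, 1, 2]]
M^4 = [[7, 6, 4, 6], [6, 11, 2, 6], [4, 2, 3, 4], [6, 6, 4, 7]]

6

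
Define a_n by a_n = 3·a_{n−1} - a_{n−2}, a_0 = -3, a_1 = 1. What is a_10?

14517

With companion matrix Q = [[3, -1], [1, 0]], [a_n, a_{n−1}]ᵀ = Q·[a_{n−1}, a_{n−2}]ᵀ, so [a_10, a_9]ᵀ = Q⁹·[a_1, a_0]ᵀ.
Q⁹ = [[6765, -2584], [2584, -987]], giving [a_10, a_9]ᵀ = [[14517], [5545]].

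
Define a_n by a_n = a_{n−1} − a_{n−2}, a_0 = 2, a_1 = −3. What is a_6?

With companion matrix Q = [[1, −1], [1, 0]], [a_n, a_{n−1}]ᵀ = Q·[a_{n−1}, a_{n−2}]ᵀ, so [a_6, a_5]ᵀ = Q^5·[a_1, a_0]ᵀ.
Q^5 = [[0, 1], [−1, 1]], giving [a_6, a_5]ᵀ = [[2], [5]].

2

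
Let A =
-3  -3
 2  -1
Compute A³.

[[15, -21], [14, 29]]

A² = [[3, 12], [-8, -5]]
A³ = [[15, -21], [14, 29]]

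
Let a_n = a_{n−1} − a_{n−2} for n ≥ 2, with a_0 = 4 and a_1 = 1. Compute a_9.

−4

With companion matrix A = [[1, −1], [1, 0]], [a_n, a_{n−1}]ᵀ = A·[a_{n−1}, a_{n−2}]ᵀ, so [a_9, a_8]ᵀ = A⁸·[a_1, a_0]ᵀ.
A⁸ = [[0, −1], [1, −1]], giving [a_9, a_8]ᵀ = [[−4], [−3]].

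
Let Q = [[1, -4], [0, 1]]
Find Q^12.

[[1, -48], [0, 1]]

Q = I + N where N = [[0, -4], [0, 0]] is strictly upper-triangular, so N^2 = 0.
(I + N)^12 = I + 12·N = [[1, -48], [0, 1]].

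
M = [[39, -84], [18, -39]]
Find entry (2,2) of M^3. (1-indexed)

tr M = 0 and det M = -9, so the characteristic polynomial is λ² − (0)λ + (-9) with roots 3 and -3.
Eigenvectors give P = [[7, 2], [3, 1]] with P⁻¹ = [[1, -2], [-3, 7]], and M = P·diag(3, -3)·P⁻¹.
Then M^3 = P·diag(27, -27)·P⁻¹ = [[189, -54], [81, -27]] · [[1, -2], [-3, 7]] = [[351, -756], [162, -351]].

-351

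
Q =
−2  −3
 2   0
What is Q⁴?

Q² = [[−2, 6], [−4, −6]]
Q³ = [[16, 6], [−4, 12]]
Q⁴ = [[−20, −48], [32, 12]]

[[−20, −48], [32, 12]]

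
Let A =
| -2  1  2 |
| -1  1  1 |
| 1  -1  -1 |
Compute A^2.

[[5, -3, -5], [2, -1, -2], [-2, 1, 2]]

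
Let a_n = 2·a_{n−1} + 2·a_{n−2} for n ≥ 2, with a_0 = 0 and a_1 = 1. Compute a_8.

With companion matrix B = [[2, 2], [1, 0]], [a_n, a_{n−1}]ᵀ = B·[a_{n−1}, a_{n−2}]ᵀ, so [a_8, a_7]ᵀ = B^7·[a_1, a_0]ᵀ.
B^7 = [[896, 656], [328, 240]], giving [a_8, a_7]ᵀ = [[896], [328]].

896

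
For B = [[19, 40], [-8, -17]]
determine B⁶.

[[3641, 7280], [-1456, -2911]]

tr B = 2 and det B = -3, so the characteristic polynomial is λ² − (2)λ + (-3) with roots 3 and -1.
Eigenvectors give P = [[-5, -2], [2, 1]] with P⁻¹ = [[-1, -2], [2, 5]], and B = P·diag(3, -1)·P⁻¹.
Then B⁶ = P·diag(729, 1)·P⁻¹ = [[-3645, -2], [1458, 1]] · [[-1, -2], [2, 5]] = [[3641, 7280], [-1456, -2911]].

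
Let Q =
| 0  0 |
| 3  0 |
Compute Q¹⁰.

Q is strictly triangular, hence nilpotent: Q² = 0, so Q¹⁰ = 0.

[[0, 0], [0, 0]]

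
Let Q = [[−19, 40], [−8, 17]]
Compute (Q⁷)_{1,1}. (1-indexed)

−10939

tr Q = −2 and det Q = −3, so the characteristic polynomial is λ² − (−2)λ + (−3) with roots 1 and −3.
Eigenvectors give P = [[2, 5], [1, 2]] with P⁻¹ = [[−2, 5], [1, −2]], and Q = P·diag(1, −3)·P⁻¹.
Then Q⁷ = P·diag(1, −2187)·P⁻¹ = [[2, −10935], [1, −4374]] · [[−2, 5], [1, −2]] = [[−10939, 21880], [−4376, 8753]].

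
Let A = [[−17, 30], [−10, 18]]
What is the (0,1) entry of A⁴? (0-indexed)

tr A = 1 and det A = −6, so the characteristic polynomial is λ² − (1)λ + (−6) with roots 3 and −2.
Eigenvectors give P = [[−3, 2], [−2, 1]] with P⁻¹ = [[1, −2], [2, −3]], and A = P·diag(3, −2)·P⁻¹.
Then A⁴ = P·diag(81, 16)·P⁻¹ = [[−243, 32], [−162, 16]] · [[1, −2], [2, −3]] = [[−179, 390], [−130, 276]].

390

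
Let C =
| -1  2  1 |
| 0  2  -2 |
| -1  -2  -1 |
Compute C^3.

C^2 = [[0, 0, -6], [2, 8, -2], [2, -4, 4]]
C^3 = [[6, 12, 6], [0, 24, -12], [-6, -12, 6]]

[[6, 12, 6], [0, 24, -12], [-6, -12, 6]]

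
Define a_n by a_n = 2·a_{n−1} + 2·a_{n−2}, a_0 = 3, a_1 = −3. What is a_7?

−264

With companion matrix M = [[2, 2], [1, 0]], [a_n, a_{n−1}]ᵀ = M·[a_{n−1}, a_{n−2}]ᵀ, so [a_7, a_6]ᵀ = M⁶·[a_1, a_0]ᵀ.
M⁶ = [[328, 240], [120, 88]], giving [a_7, a_6]ᵀ = [[−264], [−96]].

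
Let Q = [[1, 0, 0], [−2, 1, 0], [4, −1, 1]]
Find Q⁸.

Q = I + N where N = [[0, 0, 0], [−2, 0, 0], [4, −1, 0]] is strictly lower-triangular, so N³ = 0.
(I + N)⁸ = I + 8·N + 28·N² = [[1, 0, 0], [−16, 1, 0], [88, −8, 1]].

[[1, 0, 0], [−16, 1, 0], [88, −8, 1]]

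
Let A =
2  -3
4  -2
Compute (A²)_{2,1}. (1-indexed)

0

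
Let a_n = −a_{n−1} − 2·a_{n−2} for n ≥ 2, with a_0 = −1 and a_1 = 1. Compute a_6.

With companion matrix T = [[−1, −2], [1, 0]], [a_n, a_{n−1}]ᵀ = T·[a_{n−1}, a_{n−2}]ᵀ, so [a_6, a_5]ᵀ = T⁵·[a_1, a_0]ᵀ.
T⁵ = [[−5, 2], [−1, −6]], giving [a_6, a_5]ᵀ = [[−7], [5]].

−7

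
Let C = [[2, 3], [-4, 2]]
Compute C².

[[-8, 12], [-16, -8]]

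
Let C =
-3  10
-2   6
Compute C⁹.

[[-2043, 5110], [-1022, 2556]]

tr C = 3 and det C = 2, so the characteristic polynomial is λ² − (3)λ + (2) with roots 2 and 1.
Eigenvectors give P = [[-2, -5], [-1, -2]] with P⁻¹ = [[2, -5], [-1, 2]], and C = P·diag(2, 1)·P⁻¹.
Then C⁹ = P·diag(512, 1)·P⁻¹ = [[-1024, -5], [-512, -2]] · [[2, -5], [-1, 2]] = [[-2043, 5110], [-1022, 2556]].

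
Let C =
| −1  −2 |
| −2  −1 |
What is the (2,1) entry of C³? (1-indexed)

−14

C² = [[5, 4], [4, 5]]
C³ = [[−13, −14], [−14, −13]]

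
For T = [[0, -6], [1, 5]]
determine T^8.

[[-12354, -37830], [6305, 19171]]

tr T = 5 and det T = 6, so the characteristic polynomial is λ² − (5)λ + (6) with roots 2 and 3.
Eigenvectors give P = [[-3, -2], [1, 1]] with P⁻¹ = [[-1, -2], [1, 3]], and T = P·diag(2, 3)·P⁻¹.
Then T^8 = P·diag(256, 6561)·P⁻¹ = [[-768, -13122], [256, 6561]] · [[-1, -2], [1, 3]] = [[-12354, -37830], [6305, 19171]].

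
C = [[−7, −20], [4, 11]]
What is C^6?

[[−2911, −7280], [1456, 3641]]

tr C = 4 and det C = 3, so the characteristic polynomial is λ² − (4)λ + (3) with roots 1 and 3.
Eigenvectors give P = [[5, −2], [−2, 1]] with P⁻¹ = [[1, 2], [2, 5]], and C = P·diag(1, 3)·P⁻¹.
Then C^6 = P·diag(1, 729)·P⁻¹ = [[5, −1458], [−2, 729]] · [[1, 2], [2, 5]] = [[−2911, −7280], [1456, 3641]].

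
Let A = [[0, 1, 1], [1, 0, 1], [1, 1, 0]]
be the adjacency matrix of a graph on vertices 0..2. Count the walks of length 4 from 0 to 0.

6

The number of length-4 walks from vertex 0 to vertex 0 is entry (0,0) of A⁴, where A is the adjacency matrix.
A² = [[2, 1, 1], [1, 2, 1], [1, 1, 2]]
A³ = [[2, 3, 3], [3, 2, 3], [3, 3, 2]]
A⁴ = [[6, 5, 5], [5, 6, 5], [5, 5, 6]]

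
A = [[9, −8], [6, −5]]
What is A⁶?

tr A = 4 and det A = 3, so the characteristic polynomial is λ² − (4)λ + (3) with roots 3 and 1.
Eigenvectors give P = [[4, 1], [3, 1]] with P⁻¹ = [[1, −1], [−3, 4]], and A = P·diag(3, 1)·P⁻¹.
Then A⁶ = P·diag(729, 1)·P⁻¹ = [[2916, 1], [2187, 1]] · [[1, −1], [−3, 4]] = [[2913, −2912], [2184, −2183]].

[[2913, −2912], [2184, −2183]]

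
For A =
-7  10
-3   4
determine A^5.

[[-187, 310], [-93, 154]]

tr A = -3 and det A = 2, so the characteristic polynomial is λ² − (-3)λ + (2) with roots -1 and -2.
Eigenvectors give P = [[-5, 2], [-3, 1]] with P⁻¹ = [[1, -2], [3, -5]], and A = P·diag(-1, -2)·P⁻¹.
Then A^5 = P·diag(-1, -32)·P⁻¹ = [[5, -64], [3, -32]] · [[1, -2], [3, -5]] = [[-187, 310], [-93, 154]].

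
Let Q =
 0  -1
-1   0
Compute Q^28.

[[1, 0], [0, 1]]

Q² = I (check: tr Q = 0 and det Q = -1), so Q^28 = I since 28 is even.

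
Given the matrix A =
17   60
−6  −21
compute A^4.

tr A = −4 and det A = 3, so the characteristic polynomial is λ² − (−4)λ + (3) with roots −1 and −3.
Eigenvectors give P = [[10, −3], [−3, 1]] with P⁻¹ = [[1, 3], [3, 10]], and A = P·diag(−1, −3)·P⁻¹.
Then A^4 = P·diag(1, 81)·P⁻¹ = [[10, −243], [−3, 81]] · [[1, 3], [3, 10]] = [[−719, −2400], [240, 801]].

[[−719, −2400], [240, 801]]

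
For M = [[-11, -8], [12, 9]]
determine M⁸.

tr M = -2 and det M = -3, so the characteristic polynomial is λ² − (-2)λ + (-3) with roots -3 and 1.
Eigenvectors give P = [[-1, -2], [1, 3]] with P⁻¹ = [[-3, -2], [1, 1]], and M = P·diag(-3, 1)·P⁻¹.
Then M⁸ = P·diag(6561, 1)·P⁻¹ = [[-6561, -2], [6561, 3]] · [[-3, -2], [1, 1]] = [[19681, 13120], [-19680, -13119]].

[[19681, 13120], [-19680, -13119]]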